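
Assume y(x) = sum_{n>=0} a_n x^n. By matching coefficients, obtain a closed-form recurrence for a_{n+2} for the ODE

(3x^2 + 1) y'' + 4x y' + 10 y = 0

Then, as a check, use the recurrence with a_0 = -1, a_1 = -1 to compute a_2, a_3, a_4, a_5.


Substitute y = sum_n a_n x^n.
(1 + 3 x^2) y'' contributes (n+2)(n+1) a_{n+2} + 3 n(n-1) a_n at x^n.
4 x y'(x) contributes 4 n a_n at x^n.
10 y(x) contributes 10 a_n at x^n.
Matching x^n: (n+2)(n+1) a_{n+2} + (3 n(n-1) + 4 n + 10) a_n = 0.
Thus a_{n+2} = (-3 n(n-1) - 4 n - 10) / ((n+1)(n+2)) * a_n.

Check with a_0 = -1, a_1 = -1 (apply the recurrence for n = 0, 1, 2, 3): a_0 = -1, a_1 = -1, a_2 = 5, a_3 = 7/3, a_4 = -10, a_5 = -14/3.

a_(n+2) = (-3 n(n-1) - 4 n - 10) / ((n+1)(n+2)) * a_n; check: a_0 = -1, a_1 = -1, a_2 = 5, a_3 = 7/3, a_4 = -10, a_5 = -14/3


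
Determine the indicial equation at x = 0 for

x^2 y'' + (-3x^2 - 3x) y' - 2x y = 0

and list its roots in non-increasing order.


Divide by x^2 to reach normal form y'' + P_1(x) y' + P_2(x) y = 0 with P_1(x) = -3 - 3/x and P_2(x) = -2/x.
x = 0 is a singular point because the y'-coefficient -3 - 3/x has a pole at x = 0 and the y-coefficient -2/x has a pole at x = 0.
It is a regular singular point because x P_1(x) = p(x) = -3x - 3 and x^2 P_2(x) = q(x) = -2x are polynomials, hence analytic at x = 0.
p(0) = -3,  q(0) = 0.
Indicial equation: r(r-1) + p(0) r + q(0) = 0, i.e. r^2 + (p(0) - 1) r + q(0) = 0, i.e. r^2 - 4 r = 0.
Discriminant: (-4)^2 - 4(0) = 16, so r = (4 ± 4)/2.
Solving: r_1 = 4, r_2 = 0.

indicial: r^2 - 4 r = 0; roots r_1 = 4, r_2 = 0


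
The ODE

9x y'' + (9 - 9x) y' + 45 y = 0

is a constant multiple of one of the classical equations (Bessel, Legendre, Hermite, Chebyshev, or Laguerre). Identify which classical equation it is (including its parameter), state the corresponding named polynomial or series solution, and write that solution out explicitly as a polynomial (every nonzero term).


All three coefficients share the factor 9; dividing through by 9 gives  x y'' + (1 - x) y' + 5 y = 0.
This matches the Laguerre equation x y'' + (1 - x) y' + n y = 0 with n = 5; the polynomial solution is L_5(x).
With y = sum_k a_k x^k, matching x^k gives (k+1)k a_{k+1} + (k+1) a_{k+1} - k a_k + n a_k = 0, i.e. (k+1)^2 a_{k+1} = (k - n) a_k = (k - 5) a_k. The right side vanishes at k = 5, so the series terminates at degree 5.
Standard normalization L_n(0) = 1 gives a_0 = 1. Work upward with a_{k+1} = (k - 5) a_k / (k+1)^2:
  a_1 = (0 - 5)(1) / 1^2 = -5/1 = -5
  a_2 = (1 - 5)(-5) / 2^2 = 20/4 = 5
  a_3 = (2 - 5)(5) / 3^2 = -15/9 = -5/3
  a_4 = (3 - 5)(-5/3) / 4^2 = (10/3)/16 = 5/24
  a_5 = (4 - 5)(5/24) / 5^2 = (-5/24)/25 = -1/120
Hence L_5(x) = -x^5/120 + 5 x^4/24 - 5 x^3/3 + 5 x^2 - 5 x + 1.

L_5(x); series = -x^5/120 + 5 x^4/24 - 5 x^3/3 + 5 x^2 - 5 x + 1


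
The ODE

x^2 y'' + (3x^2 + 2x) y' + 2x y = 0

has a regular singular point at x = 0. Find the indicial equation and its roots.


Divide by x^2 to reach normal form y'' + P_1(x) y' + P_2(x) y = 0 with P_1(x) = 3 + 2/x and P_2(x) = 2/x.
x = 0 is a singular point because the y'-coefficient 3 + 2/x has a pole at x = 0 and the y-coefficient 2/x has a pole at x = 0.
It is a regular singular point because x P_1(x) = p(x) = 3x + 2 and x^2 P_2(x) = q(x) = 2x are polynomials, hence analytic at x = 0.
p(0) = 2,  q(0) = 0.
Indicial equation: r(r-1) + p(0) r + q(0) = 0, i.e. r^2 + (p(0) - 1) r + q(0) = 0, i.e. r^2 + 1 r = 0.
Discriminant: (1)^2 - 4(0) = 1, so r = (-1 ± 1)/2.
Solving: r_1 = 0, r_2 = -1.

indicial: r^2 + 1 r = 0; roots r_1 = 0, r_2 = -1


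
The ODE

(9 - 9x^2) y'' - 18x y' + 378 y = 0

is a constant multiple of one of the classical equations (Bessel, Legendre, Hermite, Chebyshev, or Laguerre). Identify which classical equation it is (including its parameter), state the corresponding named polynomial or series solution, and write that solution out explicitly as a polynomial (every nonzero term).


All three coefficients share the factor 9; dividing through by 9 gives  (1 - x^2) y'' - 2x y' + 42 y = 0.
This matches the Legendre equation (1 - x^2) y'' - 2x y' + n(n+1) y = 0 (note the -2x y' term) with n(n+1) = 42, so n = 6; the polynomial solution is P_6(x).
With y = sum_k a_k x^k, matching x^k gives (k+2)(k+1) a_{k+2} = [k(k+1) - n(n+1)] a_k = (k - 6)(k + 7) a_k. The right side vanishes at k = 6, so the series with the parity of 6 terminates at degree 6.
Standard normalization (P_n(1) = 1): leading coefficient (2n)!/(2^n (n!)^2) = 479001600/(64*518400) = 231/16, so a_6 = 231/16. Work downward with a_k = (k+1)(k+2) a_{k+2} / ((k - 6)(k + 7)):
  a_4 = (5)(6)(231/16) / ((4 - 6)(4 + 7)) = (3465/8)/(-22) = -315/16
  a_2 = (3)(4)(-315/16) / ((2 - 6)(2 + 7)) = (-945/4)/(-36) = 105/16
  a_0 = (1)(2)(105/16) / ((0 - 6)(0 + 7)) = (105/8)/(-42) = -5/16
Hence P_6(x) = 231 x^6/16 - 315 x^4/16 + 105 x^2/16 - 5/16.

P_6(x); series = 231 x^6/16 - 315 x^4/16 + 105 x^2/16 - 5/16


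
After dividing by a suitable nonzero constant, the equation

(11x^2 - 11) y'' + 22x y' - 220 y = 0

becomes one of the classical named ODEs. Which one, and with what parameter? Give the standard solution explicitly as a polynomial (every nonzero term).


All three coefficients share the factor -11; dividing through by -11 gives  (1 - x^2) y'' - 2x y' + 20 y = 0.
This matches the Legendre equation (1 - x^2) y'' - 2x y' + n(n+1) y = 0 (note the -2x y' term) with n(n+1) = 20, so n = 4; the polynomial solution is P_4(x).
With y = sum_k a_k x^k, matching x^k gives (k+2)(k+1) a_{k+2} = [k(k+1) - n(n+1)] a_k = (k - 4)(k + 5) a_k. The right side vanishes at k = 4, so the series with the parity of 4 terminates at degree 4.
Standard normalization (P_n(1) = 1): leading coefficient (2n)!/(2^n (n!)^2) = 40320/(16*576) = 35/8, so a_4 = 35/8. Work downward with a_k = (k+1)(k+2) a_{k+2} / ((k - 4)(k + 5)):
  a_2 = (3)(4)(35/8) / ((2 - 4)(2 + 5)) = (105/2)/(-14) = -15/4
  a_0 = (1)(2)(-15/4) / ((0 - 4)(0 + 5)) = (-15/2)/(-20) = 3/8
Hence P_4(x) = 35 x^4/8 - 15 x^2/4 + 3/8.

P_4(x); series = 35 x^4/8 - 15 x^2/4 + 3/8


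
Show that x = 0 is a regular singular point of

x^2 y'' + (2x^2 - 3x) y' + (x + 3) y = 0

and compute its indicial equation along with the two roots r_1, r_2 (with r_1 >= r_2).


Divide by x^2 to reach normal form y'' + P_1(x) y' + P_2(x) y = 0 with P_1(x) = 2 - 3/x and P_2(x) = 1/x + 3/x^2.
x = 0 is a singular point because the y'-coefficient 2 - 3/x has a pole at x = 0 and the y-coefficient 1/x + 3/x^2 has a pole at x = 0.
It is a regular singular point because x P_1(x) = p(x) = 2x - 3 and x^2 P_2(x) = q(x) = x + 3 are polynomials, hence analytic at x = 0.
p(0) = -3,  q(0) = 3.
Indicial equation: r(r-1) + p(0) r + q(0) = 0, i.e. r^2 + (p(0) - 1) r + q(0) = 0, i.e. r^2 - 4 r + 3 = 0.
Discriminant: (-4)^2 - 4(3) = 4, so r = (4 ± 2)/2.
Solving: r_1 = 3, r_2 = 1.

indicial: r^2 - 4 r + 3 = 0; roots r_1 = 3, r_2 = 1


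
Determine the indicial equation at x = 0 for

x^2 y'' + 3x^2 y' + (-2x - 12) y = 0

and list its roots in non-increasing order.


Divide by x^2 to reach normal form y'' + P_1(x) y' + P_2(x) y = 0 with P_1(x) = 3 and P_2(x) = -2/x - 12/x^2.
x = 0 is a singular point because the y-coefficient -2/x - 12/x^2 has a pole at x = 0.
It is a regular singular point because x P_1(x) = p(x) = 3x and x^2 P_2(x) = q(x) = -2x - 12 are polynomials, hence analytic at x = 0.
p(0) = 0,  q(0) = -12.
Indicial equation: r(r-1) + p(0) r + q(0) = 0, i.e. r^2 + (p(0) - 1) r + q(0) = 0, i.e. r^2 - 1 r - 12 = 0.
Discriminant: (-1)^2 - 4(-12) = 49, so r = (1 ± 7)/2.
Solving: r_1 = 4, r_2 = -3.

indicial: r^2 - 1 r - 12 = 0; roots r_1 = 4, r_2 = -3


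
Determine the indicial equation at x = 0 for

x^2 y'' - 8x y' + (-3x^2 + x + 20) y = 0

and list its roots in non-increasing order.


Divide by x^2 to reach normal form y'' + P_1(x) y' + P_2(x) y = 0 with P_1(x) = -8/x and P_2(x) = -3 + 1/x + 20/x^2.
x = 0 is a singular point because the y'-coefficient -8/x has a pole at x = 0 and the y-coefficient -3 + 1/x + 20/x^2 has a pole at x = 0.
It is a regular singular point because x P_1(x) = p(x) = -8 and x^2 P_2(x) = q(x) = -3x^2 + x + 20 are polynomials, hence analytic at x = 0.
p(0) = -8,  q(0) = 20.
Indicial equation: r(r-1) + p(0) r + q(0) = 0, i.e. r^2 + (p(0) - 1) r + q(0) = 0, i.e. r^2 - 9 r + 20 = 0.
Discriminant: (-9)^2 - 4(20) = 1, so r = (9 ± 1)/2.
Solving: r_1 = 5, r_2 = 4.

indicial: r^2 - 9 r + 20 = 0; roots r_1 = 5, r_2 = 4


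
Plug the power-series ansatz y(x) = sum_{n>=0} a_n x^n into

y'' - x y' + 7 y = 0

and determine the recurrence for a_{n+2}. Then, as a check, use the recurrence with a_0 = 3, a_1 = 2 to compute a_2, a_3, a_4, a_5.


Substitute y = sum_n a_n x^n.
y''(x) has coefficient (n+2)(n+1) a_{n+2} at x^n;
-x y'(x) has coefficient -n a_n at x^n (shift);
7 y(x) has coefficient 7 a_n at x^n.
Matching x^n: (n+2)(n+1) a_{n+2} + (-n + 7) a_n = 0.
Thus a_{n+2} = (n - 7) / ((n+1)(n+2)) * a_n.

Check with a_0 = 3, a_1 = 2 (apply the recurrence for n = 0, 1, 2, 3): a_0 = 3, a_1 = 2, a_2 = -21/2, a_3 = -2, a_4 = 35/8, a_5 = 2/5.

a_(n+2) = (n - 7) / ((n+1)(n+2)) * a_n; check: a_0 = 3, a_1 = 2, a_2 = -21/2, a_3 = -2, a_4 = 35/8, a_5 = 2/5


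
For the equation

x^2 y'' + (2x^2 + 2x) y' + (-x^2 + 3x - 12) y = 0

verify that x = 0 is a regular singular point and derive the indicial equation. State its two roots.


Divide by x^2 to reach normal form y'' + P_1(x) y' + P_2(x) y = 0 with P_1(x) = 2 + 2/x and P_2(x) = -1 + 3/x - 12/x^2.
x = 0 is a singular point because the y'-coefficient 2 + 2/x has a pole at x = 0 and the y-coefficient -1 + 3/x - 12/x^2 has a pole at x = 0.
It is a regular singular point because x P_1(x) = p(x) = 2x + 2 and x^2 P_2(x) = q(x) = -x^2 + 3x - 12 are polynomials, hence analytic at x = 0.
p(0) = 2,  q(0) = -12.
Indicial equation: r(r-1) + p(0) r + q(0) = 0, i.e. r^2 + (p(0) - 1) r + q(0) = 0, i.e. r^2 + 1 r - 12 = 0.
Discriminant: (1)^2 - 4(-12) = 49, so r = (-1 ± 7)/2.
Solving: r_1 = 3, r_2 = -4.

indicial: r^2 + 1 r - 12 = 0; roots r_1 = 3, r_2 = -4


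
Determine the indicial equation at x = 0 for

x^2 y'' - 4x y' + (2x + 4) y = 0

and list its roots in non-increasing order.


Divide by x^2 to reach normal form y'' + P_1(x) y' + P_2(x) y = 0 with P_1(x) = -4/x and P_2(x) = 2/x + 4/x^2.
x = 0 is a singular point because the y'-coefficient -4/x has a pole at x = 0 and the y-coefficient 2/x + 4/x^2 has a pole at x = 0.
It is a regular singular point because x P_1(x) = p(x) = -4 and x^2 P_2(x) = q(x) = 2x + 4 are polynomials, hence analytic at x = 0.
p(0) = -4,  q(0) = 4.
Indicial equation: r(r-1) + p(0) r + q(0) = 0, i.e. r^2 + (p(0) - 1) r + q(0) = 0, i.e. r^2 - 5 r + 4 = 0.
Discriminant: (-5)^2 - 4(4) = 9, so r = (5 ± 3)/2.
Solving: r_1 = 4, r_2 = 1.

indicial: r^2 - 5 r + 4 = 0; roots r_1 = 4, r_2 = 1


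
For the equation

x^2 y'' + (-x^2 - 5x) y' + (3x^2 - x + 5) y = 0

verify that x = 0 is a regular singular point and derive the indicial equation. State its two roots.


Divide by x^2 to reach normal form y'' + P_1(x) y' + P_2(x) y = 0 with P_1(x) = -1 - 5/x and P_2(x) = 3 - 1/x + 5/x^2.
x = 0 is a singular point because the y'-coefficient -1 - 5/x has a pole at x = 0 and the y-coefficient 3 - 1/x + 5/x^2 has a pole at x = 0.
It is a regular singular point because x P_1(x) = p(x) = -x - 5 and x^2 P_2(x) = q(x) = 3x^2 - x + 5 are polynomials, hence analytic at x = 0.
p(0) = -5,  q(0) = 5.
Indicial equation: r(r-1) + p(0) r + q(0) = 0, i.e. r^2 + (p(0) - 1) r + q(0) = 0, i.e. r^2 - 6 r + 5 = 0.
Discriminant: (-6)^2 - 4(5) = 16, so r = (6 ± 4)/2.
Solving: r_1 = 5, r_2 = 1.

indicial: r^2 - 6 r + 5 = 0; roots r_1 = 5, r_2 = 1


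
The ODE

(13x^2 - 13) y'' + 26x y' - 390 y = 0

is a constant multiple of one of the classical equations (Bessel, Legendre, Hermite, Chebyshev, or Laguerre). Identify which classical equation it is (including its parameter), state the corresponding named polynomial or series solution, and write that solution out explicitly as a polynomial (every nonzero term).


All three coefficients share the factor -13; dividing through by -13 gives  (1 - x^2) y'' - 2x y' + 30 y = 0.
This matches the Legendre equation (1 - x^2) y'' - 2x y' + n(n+1) y = 0 (note the -2x y' term) with n(n+1) = 30, so n = 5; the polynomial solution is P_5(x).
With y = sum_k a_k x^k, matching x^k gives (k+2)(k+1) a_{k+2} = [k(k+1) - n(n+1)] a_k = (k - 5)(k + 6) a_k. The right side vanishes at k = 5, so the series with the parity of 5 terminates at degree 5.
Standard normalization (P_n(1) = 1): leading coefficient (2n)!/(2^n (n!)^2) = 3628800/(32*14400) = 63/8, so a_5 = 63/8. Work downward with a_k = (k+1)(k+2) a_{k+2} / ((k - 5)(k + 6)):
  a_3 = (4)(5)(63/8) / ((3 - 5)(3 + 6)) = (315/2)/(-18) = -35/4
  a_1 = (2)(3)(-35/4) / ((1 - 5)(1 + 6)) = (-105/2)/(-28) = 15/8
Hence P_5(x) = 63 x^5/8 - 35 x^3/4 + 15 x/8.

P_5(x); series = 63 x^5/8 - 35 x^3/4 + 15 x/8


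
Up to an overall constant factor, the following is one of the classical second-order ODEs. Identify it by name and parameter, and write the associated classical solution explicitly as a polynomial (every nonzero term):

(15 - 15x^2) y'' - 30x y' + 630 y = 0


All three coefficients share the factor 15; dividing through by 15 gives  (1 - x^2) y'' - 2x y' + 42 y = 0.
This matches the Legendre equation (1 - x^2) y'' - 2x y' + n(n+1) y = 0 (note the -2x y' term) with n(n+1) = 42, so n = 6; the polynomial solution is P_6(x).
With y = sum_k a_k x^k, matching x^k gives (k+2)(k+1) a_{k+2} = [k(k+1) - n(n+1)] a_k = (k - 6)(k + 7) a_k. The right side vanishes at k = 6, so the series with the parity of 6 terminates at degree 6.
Standard normalization (P_n(1) = 1): leading coefficient (2n)!/(2^n (n!)^2) = 479001600/(64*518400) = 231/16, so a_6 = 231/16. Work downward with a_k = (k+1)(k+2) a_{k+2} / ((k - 6)(k + 7)):
  a_4 = (5)(6)(231/16) / ((4 - 6)(4 + 7)) = (3465/8)/(-22) = -315/16
  a_2 = (3)(4)(-315/16) / ((2 - 6)(2 + 7)) = (-945/4)/(-36) = 105/16
  a_0 = (1)(2)(105/16) / ((0 - 6)(0 + 7)) = (105/8)/(-42) = -5/16
Hence P_6(x) = 231 x^6/16 - 315 x^4/16 + 105 x^2/16 - 5/16.

P_6(x); series = 231 x^6/16 - 315 x^4/16 + 105 x^2/16 - 5/16


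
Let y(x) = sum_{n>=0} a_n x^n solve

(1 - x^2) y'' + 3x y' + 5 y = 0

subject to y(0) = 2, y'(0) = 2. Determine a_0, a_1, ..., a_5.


Ansatz: y(x) = sum_{n>=0} a_n x^n, so y'(x) = sum_{n>=1} n a_n x^(n-1) and y''(x) = sum_{n>=2} n(n-1) a_n x^(n-2).
Substitute into P(x) y'' + Q(x) y' + R(x) y = 0 with P(x) = 1 - x^2, Q(x) = 3x, R(x) = 5, and match powers of x.
Initial conditions: a_0 = 2, a_1 = 2.
Setting the coefficient of each power of x to zero and solving order by order (substituting the coefficients already found):
  x^0: 2 a_2 + 5 a_0 = 0  ->  2 a_2 = -5 a_0 = -10  ->  a_2 = -5
  x^1: 6 a_3 + 8 a_1 = 0  ->  6 a_3 = -8 a_1 = -16  ->  a_3 = -8/3
  x^2: 12 a_4 + 9 a_2 = 0  ->  12 a_4 = -9 a_2 = 45  ->  a_4 = 15/4
  x^3: 20 a_5 + 8 a_3 = 0  ->  20 a_5 = -8 a_3 = 64/3  ->  a_5 = 16/15
Truncated series: y(x) = 2 + 2 x - 5 x^2 - (8/3) x^3 + (15/4) x^4 + (16/15) x^5 + O(x^6).

a_0 = 2; a_1 = 2; a_2 = -5; a_3 = -8/3; a_4 = 15/4; a_5 = 16/15


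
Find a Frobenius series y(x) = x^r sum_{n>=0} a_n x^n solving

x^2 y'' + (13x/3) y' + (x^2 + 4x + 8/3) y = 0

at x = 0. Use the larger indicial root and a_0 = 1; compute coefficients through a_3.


Write in Frobenius form y'' + (p(x)/x) y' + (q(x)/x^2) y = 0:
  p(x) = 13/3,  q(x) = x^2 + 4x + 8/3.
Indicial equation: r(r-1) + (13/3) r + (8/3) = 0 -> roots r_1 = -4/3, r_2 = -2.
Take r = r_1 = -4/3. Let y(x) = x^r sum_{n>=0} a_n x^n with a_0 = 1.
Substitute y = x^r sum a_n x^n and match x^{r+n}. The recurrence is
  D(n) a_n + 4 a_{n-1} + 1 a_{n-2} = 0,  where D(n) = (r+n)(r+n-1) + (13/3)(r+n) + (8/3).
  a_n = [-4 a_{n-1} - 1 a_{n-2}] / D(n).
Since the indicial polynomial factors as (r - r_1)(r - r_2), D(n) = (r_1 + n - r_1)(r_1 + n - r_2) = n(n + 2/3).
Evaluating step by step (a_0 = 1):
  n = 1: D(1) = 1(1 + 2/3) = 5/3; numerator = -4(1) = -4; a_1 = (-4)/(5/3) = -12/5
  n = 2: D(2) = 2(2 + 2/3) = 16/3; numerator = -4(-12/5) - 1(1) = 43/5; a_2 = (43/5)/(16/3) = 129/80
  n = 3: D(3) = 3(3 + 2/3) = 11; numerator = -4(129/80) - 1(-12/5) = -81/20; a_3 = (-81/20)/(11) = -81/220

r = -4/3; a_0 = 1; a_1 = -12/5; a_2 = 129/80; a_3 = -81/220


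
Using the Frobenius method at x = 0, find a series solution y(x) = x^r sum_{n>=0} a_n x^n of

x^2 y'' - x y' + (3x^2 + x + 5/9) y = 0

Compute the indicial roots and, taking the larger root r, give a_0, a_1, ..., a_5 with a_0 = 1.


Write in Frobenius form y'' + (p(x)/x) y' + (q(x)/x^2) y = 0:
  p(x) = -1,  q(x) = 3x^2 + x + 5/9.
Indicial equation: r(r-1) + (-1) r + (5/9) = 0 -> roots r_1 = 5/3, r_2 = 1/3.
Take r = r_1 = 5/3. Let y(x) = x^r sum_{n>=0} a_n x^n with a_0 = 1.
Substitute y = x^r sum a_n x^n and match x^{r+n}. The recurrence is
  D(n) a_n + 1 a_{n-1} + 3 a_{n-2} = 0,  where D(n) = (r+n)(r+n-1) + (-1)(r+n) + (5/9).
  a_n = [-1 a_{n-1} - 3 a_{n-2}] / D(n).
Since the indicial polynomial factors as (r - r_1)(r - r_2), D(n) = (r_1 + n - r_1)(r_1 + n - r_2) = n(n + 4/3).
Evaluating step by step (a_0 = 1):
  n = 1: D(1) = 1(1 + 4/3) = 7/3; numerator = -1(1) = -1; a_1 = (-1)/(7/3) = -3/7
  n = 2: D(2) = 2(2 + 4/3) = 20/3; numerator = -1(-3/7) - 3(1) = -18/7; a_2 = (-18/7)/(20/3) = -27/70
  n = 3: D(3) = 3(3 + 4/3) = 13; numerator = -1(-27/70) - 3(-3/7) = 117/70; a_3 = (117/70)/(13) = 9/70
  n = 4: D(4) = 4(4 + 4/3) = 64/3; numerator = -1(9/70) - 3(-27/70) = 36/35; a_4 = (36/35)/(64/3) = 27/560
  n = 5: D(5) = 5(5 + 4/3) = 95/3; numerator = -1(27/560) - 3(9/70) = -243/560; a_5 = (-243/560)/(95/3) = -729/53200

r = 5/3; a_0 = 1; a_1 = -3/7; a_2 = -27/70; a_3 = 9/70; a_4 = 27/560; a_5 = -729/53200


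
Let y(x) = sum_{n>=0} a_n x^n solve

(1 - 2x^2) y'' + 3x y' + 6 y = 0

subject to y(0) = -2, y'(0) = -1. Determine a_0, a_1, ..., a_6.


Ansatz: y(x) = sum_{n>=0} a_n x^n, so y'(x) = sum_{n>=1} n a_n x^(n-1) and y''(x) = sum_{n>=2} n(n-1) a_n x^(n-2).
Substitute into P(x) y'' + Q(x) y' + R(x) y = 0 with P(x) = 1 - 2x^2, Q(x) = 3x, R(x) = 6, and match powers of x.
Initial conditions: a_0 = -2, a_1 = -1.
Setting the coefficient of each power of x to zero and solving order by order (substituting the coefficients already found):
  x^0: 2 a_2 + 6 a_0 = 0  ->  2 a_2 = -6 a_0 = 12  ->  a_2 = 6
  x^1: 6 a_3 + 9 a_1 = 0  ->  6 a_3 = -9 a_1 = 9  ->  a_3 = 3/2
  x^2: 12 a_4 + 8 a_2 = 0  ->  12 a_4 = -8 a_2 = -48  ->  a_4 = -4
  x^3: 20 a_5 + 3 a_3 = 0  ->  20 a_5 = -3 a_3 = -9/2  ->  a_5 = -9/40
  x^4: 30 a_6 - 6 a_4 = 0  ->  30 a_6 = 6 a_4 = -24  ->  a_6 = -4/5
Truncated series: y(x) = -2 - x + 6 x^2 + (3/2) x^3 - 4 x^4 - (9/40) x^5 - (4/5) x^6 + O(x^7).

a_0 = -2; a_1 = -1; a_2 = 6; a_3 = 3/2; a_4 = -4; a_5 = -9/40; a_6 = -4/5


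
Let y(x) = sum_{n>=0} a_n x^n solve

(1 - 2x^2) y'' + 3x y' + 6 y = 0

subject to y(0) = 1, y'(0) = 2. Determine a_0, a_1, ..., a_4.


Ansatz: y(x) = sum_{n>=0} a_n x^n, so y'(x) = sum_{n>=1} n a_n x^(n-1) and y''(x) = sum_{n>=2} n(n-1) a_n x^(n-2).
Substitute into P(x) y'' + Q(x) y' + R(x) y = 0 with P(x) = 1 - 2x^2, Q(x) = 3x, R(x) = 6, and match powers of x.
Initial conditions: a_0 = 1, a_1 = 2.
Setting the coefficient of each power of x to zero and solving order by order (substituting the coefficients already found):
  x^0: 2 a_2 + 6 a_0 = 0  ->  2 a_2 = -6 a_0 = -6  ->  a_2 = -3
  x^1: 6 a_3 + 9 a_1 = 0  ->  6 a_3 = -9 a_1 = -18  ->  a_3 = -3
  x^2: 12 a_4 + 8 a_2 = 0  ->  12 a_4 = -8 a_2 = 24  ->  a_4 = 2
Truncated series: y(x) = 1 + 2 x - 3 x^2 - 3 x^3 + 2 x^4 + O(x^5).

a_0 = 1; a_1 = 2; a_2 = -3; a_3 = -3; a_4 = 2


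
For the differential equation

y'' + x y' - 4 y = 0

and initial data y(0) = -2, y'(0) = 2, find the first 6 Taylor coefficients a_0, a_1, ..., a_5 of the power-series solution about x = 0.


Ansatz: y(x) = sum_{n>=0} a_n x^n, so y'(x) = sum_{n>=1} n a_n x^(n-1) and y''(x) = sum_{n>=2} n(n-1) a_n x^(n-2).
Substitute into P(x) y'' + Q(x) y' + R(x) y = 0 with P(x) = 1, Q(x) = x, R(x) = -4, and match powers of x.
Initial conditions: a_0 = -2, a_1 = 2.
Setting the coefficient of each power of x to zero and solving order by order (substituting the coefficients already found):
  x^0: 2 a_2 - 4 a_0 = 0  ->  2 a_2 = 4 a_0 = -8  ->  a_2 = -4
  x^1: 6 a_3 - 3 a_1 = 0  ->  6 a_3 = 3 a_1 = 6  ->  a_3 = 1
  x^2: 12 a_4 - 2 a_2 = 0  ->  12 a_4 = 2 a_2 = -8  ->  a_4 = -2/3
  x^3: 20 a_5 - a_3 = 0  ->  20 a_5 = a_3 = 1  ->  a_5 = 1/20
Truncated series: y(x) = -2 + 2 x - 4 x^2 + x^3 - (2/3) x^4 + (1/20) x^5 + O(x^6).

a_0 = -2; a_1 = 2; a_2 = -4; a_3 = 1; a_4 = -2/3; a_5 = 1/20


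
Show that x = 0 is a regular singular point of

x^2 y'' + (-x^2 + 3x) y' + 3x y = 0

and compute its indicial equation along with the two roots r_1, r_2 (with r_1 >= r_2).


Divide by x^2 to reach normal form y'' + P_1(x) y' + P_2(x) y = 0 with P_1(x) = -1 + 3/x and P_2(x) = 3/x.
x = 0 is a singular point because the y'-coefficient -1 + 3/x has a pole at x = 0 and the y-coefficient 3/x has a pole at x = 0.
It is a regular singular point because x P_1(x) = p(x) = 3 - x and x^2 P_2(x) = q(x) = 3x are polynomials, hence analytic at x = 0.
p(0) = 3,  q(0) = 0.
Indicial equation: r(r-1) + p(0) r + q(0) = 0, i.e. r^2 + (p(0) - 1) r + q(0) = 0, i.e. r^2 + 2 r = 0.
Discriminant: (2)^2 - 4(0) = 4, so r = (-2 ± 2)/2.
Solving: r_1 = 0, r_2 = -2.

indicial: r^2 + 2 r = 0; roots r_1 = 0, r_2 = -2


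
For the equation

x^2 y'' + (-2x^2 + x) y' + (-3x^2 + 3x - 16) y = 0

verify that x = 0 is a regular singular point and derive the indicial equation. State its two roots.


Divide by x^2 to reach normal form y'' + P_1(x) y' + P_2(x) y = 0 with P_1(x) = -2 + 1/x and P_2(x) = -3 + 3/x - 16/x^2.
x = 0 is a singular point because the y'-coefficient -2 + 1/x has a pole at x = 0 and the y-coefficient -3 + 3/x - 16/x^2 has a pole at x = 0.
It is a regular singular point because x P_1(x) = p(x) = 1 - 2x and x^2 P_2(x) = q(x) = -3x^2 + 3x - 16 are polynomials, hence analytic at x = 0.
p(0) = 1,  q(0) = -16.
Indicial equation: r(r-1) + p(0) r + q(0) = 0, i.e. r^2 + (p(0) - 1) r + q(0) = 0, i.e. r^2 - 16 = 0.
Discriminant: (0)^2 - 4(-16) = 64, so r = (0 ± 8)/2.
Solving: r_1 = 4, r_2 = -4.

indicial: r^2 - 16 = 0; roots r_1 = 4, r_2 = -4


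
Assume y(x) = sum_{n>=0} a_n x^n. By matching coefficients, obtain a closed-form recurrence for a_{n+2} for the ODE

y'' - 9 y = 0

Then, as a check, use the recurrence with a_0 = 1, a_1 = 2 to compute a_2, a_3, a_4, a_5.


Substitute y = sum_n a_n x^n into y'' + (const) y = 0.
y''(x) = sum_{n>=0} (n+2)(n+1) a_{n+2} x^n.
The ODE becomes sum_n [(n+2)(n+1) a_{n+2} - 9 a_n] x^n = 0.
Setting each coefficient to zero gives the recurrence:
  (n+2)(n+1) a_{n+2} - 9 a_n = 0,
  a_{n+2} = 9 / ((n+1)(n+2)) a_n.

Check with a_0 = 1, a_1 = 2 (apply the recurrence for n = 0, 1, 2, 3): a_0 = 1, a_1 = 2, a_2 = 9/2, a_3 = 3, a_4 = 27/8, a_5 = 27/20.

a_{n+2} = 9/((n+1)(n+2)) * a_n; check: a_0 = 1, a_1 = 2, a_2 = 9/2, a_3 = 3, a_4 = 27/8, a_5 = 27/20


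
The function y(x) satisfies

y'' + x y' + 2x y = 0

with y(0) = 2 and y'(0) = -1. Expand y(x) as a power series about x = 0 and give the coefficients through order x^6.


Ansatz: y(x) = sum_{n>=0} a_n x^n, so y'(x) = sum_{n>=1} n a_n x^(n-1) and y''(x) = sum_{n>=2} n(n-1) a_n x^(n-2).
Substitute into P(x) y'' + Q(x) y' + R(x) y = 0 with P(x) = 1, Q(x) = x, R(x) = 2x, and match powers of x.
Initial conditions: a_0 = 2, a_1 = -1.
Setting the coefficient of each power of x to zero and solving order by order (substituting the coefficients already found):
  x^0: 2 a_2 = 0  ->  a_2 = 0
  x^1: 6 a_3 + a_1 + 2 a_0 = 0  ->  6 a_3 = -a_1 - 2 a_0 = -3  ->  a_3 = -1/2
  x^2: 12 a_4 + 2 a_2 + 2 a_1 = 0  ->  12 a_4 = -2 a_2 - 2 a_1 = 2  ->  a_4 = 1/6
  x^3: 20 a_5 + 3 a_3 + 2 a_2 = 0  ->  20 a_5 = -3 a_3 - 2 a_2 = 3/2  ->  a_5 = 3/40
  x^4: 30 a_6 + 4 a_4 + 2 a_3 = 0  ->  30 a_6 = -4 a_4 - 2 a_3 = 1/3  ->  a_6 = 1/90
Truncated series: y(x) = 2 - x - (1/2) x^3 + (1/6) x^4 + (3/40) x^5 + (1/90) x^6 + O(x^7).

a_0 = 2; a_1 = -1; a_2 = 0; a_3 = -1/2; a_4 = 1/6; a_5 = 3/40; a_6 = 1/90


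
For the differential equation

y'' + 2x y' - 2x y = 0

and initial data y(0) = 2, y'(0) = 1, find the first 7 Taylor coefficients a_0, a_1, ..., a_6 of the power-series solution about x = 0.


Ansatz: y(x) = sum_{n>=0} a_n x^n, so y'(x) = sum_{n>=1} n a_n x^(n-1) and y''(x) = sum_{n>=2} n(n-1) a_n x^(n-2).
Substitute into P(x) y'' + Q(x) y' + R(x) y = 0 with P(x) = 1, Q(x) = 2x, R(x) = -2x, and match powers of x.
Initial conditions: a_0 = 2, a_1 = 1.
Setting the coefficient of each power of x to zero and solving order by order (substituting the coefficients already found):
  x^0: 2 a_2 = 0  ->  a_2 = 0
  x^1: 6 a_3 + 2 a_1 - 2 a_0 = 0  ->  6 a_3 = -2 a_1 + 2 a_0 = 2  ->  a_3 = 1/3
  x^2: 12 a_4 + 4 a_2 - 2 a_1 = 0  ->  12 a_4 = -4 a_2 + 2 a_1 = 2  ->  a_4 = 1/6
  x^3: 20 a_5 + 6 a_3 - 2 a_2 = 0  ->  20 a_5 = -6 a_3 + 2 a_2 = -2  ->  a_5 = -1/10
  x^4: 30 a_6 + 8 a_4 - 2 a_3 = 0  ->  30 a_6 = -8 a_4 + 2 a_3 = -2/3  ->  a_6 = -1/45
Truncated series: y(x) = 2 + x + (1/3) x^3 + (1/6) x^4 - (1/10) x^5 - (1/45) x^6 + O(x^7).

a_0 = 2; a_1 = 1; a_2 = 0; a_3 = 1/3; a_4 = 1/6; a_5 = -1/10; a_6 = -1/45


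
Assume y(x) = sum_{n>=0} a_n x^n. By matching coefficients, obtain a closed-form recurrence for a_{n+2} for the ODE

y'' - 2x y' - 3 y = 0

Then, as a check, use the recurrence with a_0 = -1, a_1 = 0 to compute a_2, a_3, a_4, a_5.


Substitute y = sum_n a_n x^n.
y''(x) has coefficient (n+2)(n+1) a_{n+2} at x^n;
-2 x y'(x) has coefficient -2 n a_n at x^n (shift);
-3 y(x) has coefficient -3 a_n at x^n.
Matching x^n: (n+2)(n+1) a_{n+2} + (-2n - 3) a_n = 0.
Thus a_{n+2} = (2n + 3) / ((n+1)(n+2)) * a_n.

Check with a_0 = -1, a_1 = 0 (apply the recurrence for n = 0, 1, 2, 3): a_0 = -1, a_1 = 0, a_2 = -3/2, a_3 = 0, a_4 = -7/8, a_5 = 0.

a_(n+2) = (2n + 3) / ((n+1)(n+2)) * a_n; check: a_0 = -1, a_1 = 0, a_2 = -3/2, a_3 = 0, a_4 = -7/8, a_5 = 0


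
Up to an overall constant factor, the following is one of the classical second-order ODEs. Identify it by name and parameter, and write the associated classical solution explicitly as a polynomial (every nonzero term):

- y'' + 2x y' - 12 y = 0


All three coefficients share the factor -1; dividing through by -1 gives  y'' - 2x y' + 12 y = 0.
This matches the Hermite equation y'' - 2x y' + 2n y = 0 with 2n = 12, so n = 6; the polynomial solution is H_6(x).
With y = sum_k a_k x^k, matching x^k gives (k+2)(k+1) a_{k+2} = 2(k - n) a_k = 2(k - 6) a_k. The right side vanishes at k = 6, so the series with the parity of 6 terminates at degree 6.
Standard normalization: leading coefficient of H_n is 2^n, so a_6 = 2^6 = 64. Work downward with a_k = (k+1)(k+2) a_{k+2} / (2(k - n)):
  a_4 = (5)(6)(64) / (2(4 - 6)) = 1920/(-4) = -480
  a_2 = (3)(4)(-480) / (2(2 - 6)) = -5760/(-8) = 720
  a_0 = (1)(2)(720) / (2(0 - 6)) = 1440/(-12) = -120
Hence H_6(x) = 64 x^6 - 480 x^4 + 720 x^2 - 120.

H_6(x); series = 64 x^6 - 480 x^4 + 720 x^2 - 120


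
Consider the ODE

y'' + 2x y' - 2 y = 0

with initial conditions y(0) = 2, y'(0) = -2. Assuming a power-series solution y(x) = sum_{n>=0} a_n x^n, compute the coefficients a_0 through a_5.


Ansatz: y(x) = sum_{n>=0} a_n x^n, so y'(x) = sum_{n>=1} n a_n x^(n-1) and y''(x) = sum_{n>=2} n(n-1) a_n x^(n-2).
Substitute into P(x) y'' + Q(x) y' + R(x) y = 0 with P(x) = 1, Q(x) = 2x, R(x) = -2, and match powers of x.
Initial conditions: a_0 = 2, a_1 = -2.
Setting the coefficient of each power of x to zero and solving order by order (substituting the coefficients already found):
  x^0: 2 a_2 - 2 a_0 = 0  ->  2 a_2 = 2 a_0 = 4  ->  a_2 = 2
  x^1: 6 a_3 = 0  ->  a_3 = 0
  x^2: 12 a_4 + 2 a_2 = 0  ->  12 a_4 = -2 a_2 = -4  ->  a_4 = -1/3
  x^3: 20 a_5 + 4 a_3 = 0  ->  20 a_5 = -4 a_3 = 0  ->  a_5 = 0
Truncated series: y(x) = 2 - 2 x + 2 x^2 - (1/3) x^4 + O(x^6).

a_0 = 2; a_1 = -2; a_2 = 2; a_3 = 0; a_4 = -1/3; a_5 = 0


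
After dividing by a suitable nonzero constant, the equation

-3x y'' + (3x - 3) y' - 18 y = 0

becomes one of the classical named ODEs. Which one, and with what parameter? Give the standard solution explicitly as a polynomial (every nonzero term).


All three coefficients share the factor -3; dividing through by -3 gives  x y'' + (1 - x) y' + 6 y = 0.
This matches the Laguerre equation x y'' + (1 - x) y' + n y = 0 with n = 6; the polynomial solution is L_6(x).
With y = sum_k a_k x^k, matching x^k gives (k+1)k a_{k+1} + (k+1) a_{k+1} - k a_k + n a_k = 0, i.e. (k+1)^2 a_{k+1} = (k - n) a_k = (k - 6) a_k. The right side vanishes at k = 6, so the series terminates at degree 6.
Standard normalization L_n(0) = 1 gives a_0 = 1. Work upward with a_{k+1} = (k - 6) a_k / (k+1)^2:
  a_1 = (0 - 6)(1) / 1^2 = -6/1 = -6
  a_2 = (1 - 6)(-6) / 2^2 = 30/4 = 15/2
  a_3 = (2 - 6)(15/2) / 3^2 = -30/9 = -10/3
  a_4 = (3 - 6)(-10/3) / 4^2 = 10/16 = 5/8
  a_5 = (4 - 6)(5/8) / 5^2 = (-5/4)/25 = -1/20
  a_6 = (5 - 6)(-1/20) / 6^2 = (1/20)/36 = 1/720
Hence L_6(x) = x^6/720 - x^5/20 + 5 x^4/8 - 10 x^3/3 + 15 x^2/2 - 6 x + 1.

L_6(x); series = x^6/720 - x^5/20 + 5 x^4/8 - 10 x^3/3 + 15 x^2/2 - 6 x + 1


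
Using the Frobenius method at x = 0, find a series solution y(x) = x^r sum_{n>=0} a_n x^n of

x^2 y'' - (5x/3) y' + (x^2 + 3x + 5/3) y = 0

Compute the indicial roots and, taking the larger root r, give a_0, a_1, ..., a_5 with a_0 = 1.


Write in Frobenius form y'' + (p(x)/x) y' + (q(x)/x^2) y = 0:
  p(x) = -5/3,  q(x) = x^2 + 3x + 5/3.
Indicial equation: r(r-1) + (-5/3) r + (5/3) = 0 -> roots r_1 = 5/3, r_2 = 1.
Take r = r_1 = 5/3. Let y(x) = x^r sum_{n>=0} a_n x^n with a_0 = 1.
Substitute y = x^r sum a_n x^n and match x^{r+n}. The recurrence is
  D(n) a_n + 3 a_{n-1} + 1 a_{n-2} = 0,  where D(n) = (r+n)(r+n-1) + (-5/3)(r+n) + (5/3).
  a_n = [-3 a_{n-1} - 1 a_{n-2}] / D(n).
Since the indicial polynomial factors as (r - r_1)(r - r_2), D(n) = (r_1 + n - r_1)(r_1 + n - r_2) = n(n + 2/3).
Evaluating step by step (a_0 = 1):
  n = 1: D(1) = 1(1 + 2/3) = 5/3; numerator = -3(1) = -3; a_1 = (-3)/(5/3) = -9/5
  n = 2: D(2) = 2(2 + 2/3) = 16/3; numerator = -3(-9/5) - 1(1) = 22/5; a_2 = (22/5)/(16/3) = 33/40
  n = 3: D(3) = 3(3 + 2/3) = 11; numerator = -3(33/40) - 1(-9/5) = -27/40; a_3 = (-27/40)/(11) = -27/440
  n = 4: D(4) = 4(4 + 2/3) = 56/3; numerator = -3(-27/440) - 1(33/40) = -141/220; a_4 = (-141/220)/(56/3) = -423/12320
  n = 5: D(5) = 5(5 + 2/3) = 85/3; numerator = -3(-423/12320) - 1(-27/440) = 405/2464; a_5 = (405/2464)/(85/3) = 243/41888

r = 5/3; a_0 = 1; a_1 = -9/5; a_2 = 33/40; a_3 = -27/440; a_4 = -423/12320; a_5 = 243/41888


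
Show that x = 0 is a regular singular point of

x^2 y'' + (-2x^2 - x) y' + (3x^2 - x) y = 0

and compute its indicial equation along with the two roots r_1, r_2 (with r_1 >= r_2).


Divide by x^2 to reach normal form y'' + P_1(x) y' + P_2(x) y = 0 with P_1(x) = -2 - 1/x and P_2(x) = 3 - 1/x.
x = 0 is a singular point because the y'-coefficient -2 - 1/x has a pole at x = 0 and the y-coefficient 3 - 1/x has a pole at x = 0.
It is a regular singular point because x P_1(x) = p(x) = -2x - 1 and x^2 P_2(x) = q(x) = 3x^2 - x are polynomials, hence analytic at x = 0.
p(0) = -1,  q(0) = 0.
Indicial equation: r(r-1) + p(0) r + q(0) = 0, i.e. r^2 + (p(0) - 1) r + q(0) = 0, i.e. r^2 - 2 r = 0.
Discriminant: (-2)^2 - 4(0) = 4, so r = (2 ± 2)/2.
Solving: r_1 = 2, r_2 = 0.

indicial: r^2 - 2 r = 0; roots r_1 = 2, r_2 = 0


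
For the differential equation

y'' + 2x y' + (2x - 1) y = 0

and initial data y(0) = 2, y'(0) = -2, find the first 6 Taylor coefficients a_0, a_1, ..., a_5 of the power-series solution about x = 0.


Ansatz: y(x) = sum_{n>=0} a_n x^n, so y'(x) = sum_{n>=1} n a_n x^(n-1) and y''(x) = sum_{n>=2} n(n-1) a_n x^(n-2).
Substitute into P(x) y'' + Q(x) y' + R(x) y = 0 with P(x) = 1, Q(x) = 2x, R(x) = 2x - 1, and match powers of x.
Initial conditions: a_0 = 2, a_1 = -2.
Setting the coefficient of each power of x to zero and solving order by order (substituting the coefficients already found):
  x^0: 2 a_2 - a_0 = 0  ->  2 a_2 = a_0 = 2  ->  a_2 = 1
  x^1: 6 a_3 + a_1 + 2 a_0 = 0  ->  6 a_3 = -a_1 - 2 a_0 = -2  ->  a_3 = -1/3
  x^2: 12 a_4 + 3 a_2 + 2 a_1 = 0  ->  12 a_4 = -3 a_2 - 2 a_1 = 1  ->  a_4 = 1/12
  x^3: 20 a_5 + 5 a_3 + 2 a_2 = 0  ->  20 a_5 = -5 a_3 - 2 a_2 = -1/3  ->  a_5 = -1/60
Truncated series: y(x) = 2 - 2 x + x^2 - (1/3) x^3 + (1/12) x^4 - (1/60) x^5 + O(x^6).

a_0 = 2; a_1 = -2; a_2 = 1; a_3 = -1/3; a_4 = 1/12; a_5 = -1/60


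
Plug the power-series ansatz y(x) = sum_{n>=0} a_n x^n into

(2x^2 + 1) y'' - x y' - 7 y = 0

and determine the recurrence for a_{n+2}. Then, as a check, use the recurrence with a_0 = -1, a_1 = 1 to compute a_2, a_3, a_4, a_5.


Substitute y = sum_n a_n x^n.
(1 + 2 x^2) y'' contributes (n+2)(n+1) a_{n+2} + 2 n(n-1) a_n at x^n.
-x y'(x) contributes -n a_n at x^n.
-7 y(x) contributes -7 a_n at x^n.
Matching x^n: (n+2)(n+1) a_{n+2} + (2 n(n-1) - n - 7) a_n = 0.
Thus a_{n+2} = (-2 n(n-1) + n + 7) / ((n+1)(n+2)) * a_n.

Check with a_0 = -1, a_1 = 1 (apply the recurrence for n = 0, 1, 2, 3): a_0 = -1, a_1 = 1, a_2 = -7/2, a_3 = 4/3, a_4 = -35/24, a_5 = -2/15.

a_(n+2) = (-2 n(n-1) + n + 7) / ((n+1)(n+2)) * a_n; check: a_0 = -1, a_1 = 1, a_2 = -7/2, a_3 = 4/3, a_4 = -35/24, a_5 = -2/15


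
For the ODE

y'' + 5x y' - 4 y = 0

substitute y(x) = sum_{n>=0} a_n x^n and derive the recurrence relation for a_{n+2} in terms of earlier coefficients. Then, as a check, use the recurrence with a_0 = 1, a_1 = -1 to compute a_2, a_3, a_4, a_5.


Substitute y = sum_n a_n x^n.
y''(x) has coefficient (n+2)(n+1) a_{n+2} at x^n;
5 x y'(x) has coefficient 5 n a_n at x^n (shift);
-4 y(x) has coefficient -4 a_n at x^n.
Matching x^n: (n+2)(n+1) a_{n+2} + (5n - 4) a_n = 0.
Thus a_{n+2} = (-5n + 4) / ((n+1)(n+2)) * a_n.

Check with a_0 = 1, a_1 = -1 (apply the recurrence for n = 0, 1, 2, 3): a_0 = 1, a_1 = -1, a_2 = 2, a_3 = 1/6, a_4 = -1, a_5 = -11/120.

a_(n+2) = (-5n + 4) / ((n+1)(n+2)) * a_n; check: a_0 = 1, a_1 = -1, a_2 = 2, a_3 = 1/6, a_4 = -1, a_5 = -11/120


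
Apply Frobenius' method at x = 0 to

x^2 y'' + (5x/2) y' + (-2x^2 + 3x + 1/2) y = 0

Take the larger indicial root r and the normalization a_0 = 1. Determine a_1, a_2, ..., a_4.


Write in Frobenius form y'' + (p(x)/x) y' + (q(x)/x^2) y = 0:
  p(x) = 5/2,  q(x) = -2x^2 + 3x + 1/2.
Indicial equation: r(r-1) + (5/2) r + (1/2) = 0 -> roots r_1 = -1/2, r_2 = -1.
Take r = r_1 = -1/2. Let y(x) = x^r sum_{n>=0} a_n x^n with a_0 = 1.
Substitute y = x^r sum a_n x^n and match x^{r+n}. The recurrence is
  D(n) a_n + 3 a_{n-1} - 2 a_{n-2} = 0,  where D(n) = (r+n)(r+n-1) + (5/2)(r+n) + (1/2).
  a_n = [-3 a_{n-1} + 2 a_{n-2}] / D(n).
Since the indicial polynomial factors as (r - r_1)(r - r_2), D(n) = (r_1 + n - r_1)(r_1 + n - r_2) = n(n + 1/2).
Evaluating step by step (a_0 = 1):
  n = 1: D(1) = 1(1 + 1/2) = 3/2; numerator = -3(1) = -3; a_1 = (-3)/(3/2) = -2
  n = 2: D(2) = 2(2 + 1/2) = 5; numerator = -3(-2) + 2(1) = 8; a_2 = (8)/(5) = 8/5
  n = 3: D(3) = 3(3 + 1/2) = 21/2; numerator = -3(8/5) + 2(-2) = -44/5; a_3 = (-44/5)/(21/2) = -88/105
  n = 4: D(4) = 4(4 + 1/2) = 18; numerator = -3(-88/105) + 2(8/5) = 40/7; a_4 = (40/7)/(18) = 20/63

r = -1/2; a_0 = 1; a_1 = -2; a_2 = 8/5; a_3 = -88/105; a_4 = 20/63


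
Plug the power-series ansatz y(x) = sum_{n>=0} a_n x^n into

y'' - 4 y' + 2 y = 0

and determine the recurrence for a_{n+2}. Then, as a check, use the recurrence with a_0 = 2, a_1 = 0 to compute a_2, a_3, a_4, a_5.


Substitute y = sum_n a_n x^n.
y''(x) has coefficient (n+2)(n+1) a_{n+2} at x^n;
-4 y'(x) has coefficient -4 (n+1) a_{n+1} at x^n;
2 y(x) has coefficient 2 a_n at x^n.
Matching x^n: (n+2)(n+1) a_{n+2} - 4 (n+1) a_{n+1} + 2 a_n = 0.
Thus a_{n+2} = [4 (n+1) a_{n+1} - 2 a_n] / ((n+1)(n+2)).

Check with a_0 = 2, a_1 = 0 (apply the recurrence for n = 0, 1, 2, 3): a_0 = 2, a_1 = 0, a_2 = -2, a_3 = -8/3, a_4 = -7/3, a_5 = -8/5.

a_(n+2) = [4 (n+1) a_(n+1) - 2 a_n] / ((n+1)(n+2)); check: a_0 = 2, a_1 = 0, a_2 = -2, a_3 = -8/3, a_4 = -7/3, a_5 = -8/5


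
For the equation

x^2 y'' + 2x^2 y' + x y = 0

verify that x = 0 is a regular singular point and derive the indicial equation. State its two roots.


Divide by x^2 to reach normal form y'' + P_1(x) y' + P_2(x) y = 0 with P_1(x) = 2 and P_2(x) = 1/x.
x = 0 is a singular point because the y-coefficient 1/x has a pole at x = 0.
It is a regular singular point because x P_1(x) = p(x) = 2x and x^2 P_2(x) = q(x) = x are polynomials, hence analytic at x = 0.
p(0) = 0,  q(0) = 0.
Indicial equation: r(r-1) + p(0) r + q(0) = 0, i.e. r^2 + (p(0) - 1) r + q(0) = 0, i.e. r^2 - 1 r = 0.
Discriminant: (-1)^2 - 4(0) = 1, so r = (1 ± 1)/2.
Solving: r_1 = 1, r_2 = 0.

indicial: r^2 - 1 r = 0; roots r_1 = 1, r_2 = 0


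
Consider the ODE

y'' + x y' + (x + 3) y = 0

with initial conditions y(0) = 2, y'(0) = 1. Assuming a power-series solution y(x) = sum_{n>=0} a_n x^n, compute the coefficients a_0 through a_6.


Ansatz: y(x) = sum_{n>=0} a_n x^n, so y'(x) = sum_{n>=1} n a_n x^(n-1) and y''(x) = sum_{n>=2} n(n-1) a_n x^(n-2).
Substitute into P(x) y'' + Q(x) y' + R(x) y = 0 with P(x) = 1, Q(x) = x, R(x) = x + 3, and match powers of x.
Initial conditions: a_0 = 2, a_1 = 1.
Setting the coefficient of each power of x to zero and solving order by order (substituting the coefficients already found):
  x^0: 2 a_2 + 3 a_0 = 0  ->  2 a_2 = -3 a_0 = -6  ->  a_2 = -3
  x^1: 6 a_3 + 4 a_1 + a_0 = 0  ->  6 a_3 = -4 a_1 - a_0 = -6  ->  a_3 = -1
  x^2: 12 a_4 + 5 a_2 + a_1 = 0  ->  12 a_4 = -5 a_2 - a_1 = 14  ->  a_4 = 7/6
  x^3: 20 a_5 + 6 a_3 + a_2 = 0  ->  20 a_5 = -6 a_3 - a_2 = 9  ->  a_5 = 9/20
  x^4: 30 a_6 + 7 a_4 + a_3 = 0  ->  30 a_6 = -7 a_4 - a_3 = -43/6  ->  a_6 = -43/180
Truncated series: y(x) = 2 + x - 3 x^2 - x^3 + (7/6) x^4 + (9/20) x^5 - (43/180) x^6 + O(x^7).

a_0 = 2; a_1 = 1; a_2 = -3; a_3 = -1; a_4 = 7/6; a_5 = 9/20; a_6 = -43/180


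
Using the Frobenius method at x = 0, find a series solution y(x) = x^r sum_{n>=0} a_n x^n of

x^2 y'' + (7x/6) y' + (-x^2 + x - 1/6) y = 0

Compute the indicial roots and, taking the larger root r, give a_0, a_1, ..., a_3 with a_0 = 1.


Write in Frobenius form y'' + (p(x)/x) y' + (q(x)/x^2) y = 0:
  p(x) = 7/6,  q(x) = -x^2 + x - 1/6.
Indicial equation: r(r-1) + (7/6) r + (-1/6) = 0 -> roots r_1 = 1/3, r_2 = -1/2.
Take r = r_1 = 1/3. Let y(x) = x^r sum_{n>=0} a_n x^n with a_0 = 1.
Substitute y = x^r sum a_n x^n and match x^{r+n}. The recurrence is
  D(n) a_n + 1 a_{n-1} - 1 a_{n-2} = 0,  where D(n) = (r+n)(r+n-1) + (7/6)(r+n) + (-1/6).
  a_n = [-1 a_{n-1} + 1 a_{n-2}] / D(n).
Since the indicial polynomial factors as (r - r_1)(r - r_2), D(n) = (r_1 + n - r_1)(r_1 + n - r_2) = n(n + 5/6).
Evaluating step by step (a_0 = 1):
  n = 1: D(1) = 1(1 + 5/6) = 11/6; numerator = -1(1) = -1; a_1 = (-1)/(11/6) = -6/11
  n = 2: D(2) = 2(2 + 5/6) = 17/3; numerator = -1(-6/11) + 1(1) = 17/11; a_2 = (17/11)/(17/3) = 3/11
  n = 3: D(3) = 3(3 + 5/6) = 23/2; numerator = -1(3/11) + 1(-6/11) = -9/11; a_3 = (-9/11)/(23/2) = -18/253

r = 1/3; a_0 = 1; a_1 = -6/11; a_2 = 3/11; a_3 = -18/253


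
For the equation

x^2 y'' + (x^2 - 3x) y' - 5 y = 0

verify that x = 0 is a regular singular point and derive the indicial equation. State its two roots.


Divide by x^2 to reach normal form y'' + P_1(x) y' + P_2(x) y = 0 with P_1(x) = 1 - 3/x and P_2(x) = -5/x^2.
x = 0 is a singular point because the y'-coefficient 1 - 3/x has a pole at x = 0 and the y-coefficient -5/x^2 has a pole at x = 0.
It is a regular singular point because x P_1(x) = p(x) = x - 3 and x^2 P_2(x) = q(x) = -5 are polynomials, hence analytic at x = 0.
p(0) = -3,  q(0) = -5.
Indicial equation: r(r-1) + p(0) r + q(0) = 0, i.e. r^2 + (p(0) - 1) r + q(0) = 0, i.e. r^2 - 4 r - 5 = 0.
Discriminant: (-4)^2 - 4(-5) = 36, so r = (4 ± 6)/2.
Solving: r_1 = 5, r_2 = -1.

indicial: r^2 - 4 r - 5 = 0; roots r_1 = 5, r_2 = -1


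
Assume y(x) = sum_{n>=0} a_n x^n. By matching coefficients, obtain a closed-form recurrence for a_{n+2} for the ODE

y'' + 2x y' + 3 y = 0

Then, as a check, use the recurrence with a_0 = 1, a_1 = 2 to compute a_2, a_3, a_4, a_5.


Substitute y = sum_n a_n x^n.
y''(x) has coefficient (n+2)(n+1) a_{n+2} at x^n;
2 x y'(x) has coefficient 2 n a_n at x^n (shift);
3 y(x) has coefficient 3 a_n at x^n.
Matching x^n: (n+2)(n+1) a_{n+2} + (2n + 3) a_n = 0.
Thus a_{n+2} = (-2n - 3) / ((n+1)(n+2)) * a_n.

Check with a_0 = 1, a_1 = 2 (apply the recurrence for n = 0, 1, 2, 3): a_0 = 1, a_1 = 2, a_2 = -3/2, a_3 = -5/3, a_4 = 7/8, a_5 = 3/4.

a_(n+2) = (-2n - 3) / ((n+1)(n+2)) * a_n; check: a_0 = 1, a_1 = 2, a_2 = -3/2, a_3 = -5/3, a_4 = 7/8, a_5 = 3/4
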